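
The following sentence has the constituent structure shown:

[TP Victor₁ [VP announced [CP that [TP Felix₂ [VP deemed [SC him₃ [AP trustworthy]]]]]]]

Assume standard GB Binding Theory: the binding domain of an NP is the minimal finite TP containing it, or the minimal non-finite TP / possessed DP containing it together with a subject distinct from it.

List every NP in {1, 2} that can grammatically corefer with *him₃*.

*him* is a pronoun, so Principle B applies: it must be free in its binding domain.
Binding domain of *him₃*: the embedded TP, whose subject is Felix₂.
*Victor₁* c-commands the pronoun but from outside its binding domain, and is not c-commanded by it → coindexation permitted.
*Felix₂* c-commands the pronoun within its binding domain → coindexation would violate Principle B.

{1}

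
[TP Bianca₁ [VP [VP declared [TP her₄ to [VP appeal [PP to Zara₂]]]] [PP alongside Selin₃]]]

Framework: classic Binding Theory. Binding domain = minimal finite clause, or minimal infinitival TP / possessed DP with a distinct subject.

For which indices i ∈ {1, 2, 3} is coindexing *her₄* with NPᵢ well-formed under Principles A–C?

*her* is a pronoun, so Principle B applies: it must be free in its binding domain.
Binding domain of *her₄*: the matrix TP, whose subject is Bianca₁.
*Bianca₁* c-commands the pronoun within its binding domain → coindexation would violate Principle B.
*Zara₂*: the pronoun c-commands this R-expression → coindexation would violate Principle C on *Zara₂*.
*Selin₃* and the pronoun do not c-command one another → neither Principle B nor Principle C is at stake; coindexation permitted.

{3}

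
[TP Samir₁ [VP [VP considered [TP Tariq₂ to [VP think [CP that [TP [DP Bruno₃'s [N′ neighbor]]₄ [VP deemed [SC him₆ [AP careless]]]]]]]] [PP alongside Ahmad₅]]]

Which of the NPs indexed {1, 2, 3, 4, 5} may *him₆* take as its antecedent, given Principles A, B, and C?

*him* is a pronoun, so Principle B applies: it must be free in its binding domain.
Binding domain of *him₆*: the embedded TP, whose subject is [Bruno₃'s neighbor]₄.
*Samir₁* c-commands the pronoun but from outside its binding domain, and is not c-commanded by it → coindexation permitted.
*Tariq₂* c-commands the pronoun but from outside its binding domain, and is not c-commanded by it → coindexation permitted.
*Bruno₃* and the pronoun do not c-command one another → neither Principle B nor Principle C is at stake; coindexation permitted.
*[Bruno₃'s neighbor]₄* c-commands the pronoun within its binding domain → coindexation would violate Principle B.
*Ahmad₅* and the pronoun do not c-command one another → neither Principle B nor Principle C is at stake; coindexation permitted.

{1, 2, 3, 5}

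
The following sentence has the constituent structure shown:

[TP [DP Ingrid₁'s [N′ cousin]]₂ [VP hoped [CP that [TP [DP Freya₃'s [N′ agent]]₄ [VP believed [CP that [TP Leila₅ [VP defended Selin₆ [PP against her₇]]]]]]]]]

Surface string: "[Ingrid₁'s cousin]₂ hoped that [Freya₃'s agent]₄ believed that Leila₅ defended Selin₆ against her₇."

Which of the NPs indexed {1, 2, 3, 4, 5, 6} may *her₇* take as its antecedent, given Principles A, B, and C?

*her* is a pronoun, so Principle B applies: it must be free in its binding domain.
Binding domain of *her₇*: the embedded TP, whose subject is Leila₅.
*Ingrid₁* and the pronoun do not c-command one another → neither Principle B nor Principle C is at stake; coindexation permitted.
*[Ingrid₁'s cousin]₂* c-commands the pronoun but from outside its binding domain, and is not c-commanded by it → coindexation permitted.
*Freya₃* and the pronoun do not c-command one another → neither Principle B nor Principle C is at stake; coindexation permitted.
*[Freya₃'s agent]₄* c-commands the pronoun but from outside its binding domain, and is not c-commanded by it → coindexation permitted.
*Leila₅* c-commands the pronoun within its binding domain → coindexation would violate Principle B.
*Selin₆* c-commands the pronoun within its binding domain → coindexation would violate Principle B.

{1, 2, 3, 4}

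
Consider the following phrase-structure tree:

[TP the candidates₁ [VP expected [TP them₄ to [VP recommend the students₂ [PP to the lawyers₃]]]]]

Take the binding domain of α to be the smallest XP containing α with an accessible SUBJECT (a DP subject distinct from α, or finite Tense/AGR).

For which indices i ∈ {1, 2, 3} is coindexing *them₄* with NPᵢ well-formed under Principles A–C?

*them* is a pronoun, so Principle B applies: it must be free in its binding domain.
Binding domain of *them₄*: the matrix TP, whose subject is the candidates₁.
*the candidates₁* c-commands the pronoun within its binding domain → coindexation would violate Principle B.
*the students₂*: the pronoun c-commands this R-expression → coindexation would violate Principle C on *the students₂*.
*the lawyers₃*: the pronoun c-commands this R-expression → coindexation would violate Principle C on *the lawyers₃*.

none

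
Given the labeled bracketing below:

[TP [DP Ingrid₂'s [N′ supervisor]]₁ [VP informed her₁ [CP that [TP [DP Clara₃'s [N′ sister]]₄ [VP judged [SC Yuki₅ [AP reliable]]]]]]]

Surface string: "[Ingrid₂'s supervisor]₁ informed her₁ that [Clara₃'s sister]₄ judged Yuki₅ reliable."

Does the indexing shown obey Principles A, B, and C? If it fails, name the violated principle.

Principle B

The two coindexed NPs are *[Ingrid₂'s supervisor]₁* and *her₁*.
*her₁* is a pronoun. Its binding domain is the matrix TP, whose subject is [Ingrid₂'s supervisor]₁.
*[Ingrid₂'s supervisor]₁* c-commands it within that domain and carries the same index.
The pronoun is locally bound → Principle B violation.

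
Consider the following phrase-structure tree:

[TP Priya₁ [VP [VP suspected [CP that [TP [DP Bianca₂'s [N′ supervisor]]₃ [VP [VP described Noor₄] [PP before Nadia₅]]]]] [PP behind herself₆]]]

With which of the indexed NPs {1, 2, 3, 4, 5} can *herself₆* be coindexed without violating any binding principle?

{1}

*herself* is an anaphor, so Principle A applies: it must be bound in its binding domain.
Binding domain of *herself₆*: the matrix TP, whose subject is Priya₁.
*Priya₁* c-commands the anaphor within its binding domain → licit binder.
*Bianca₂* does not c-command the anaphor → cannot bind it.
*[Bianca₂'s supervisor]₃* does not c-command the anaphor → cannot bind it.
*Noor₄* does not c-command the anaphor → cannot bind it.
*Nadia₅* does not c-command the anaphor → cannot bind it.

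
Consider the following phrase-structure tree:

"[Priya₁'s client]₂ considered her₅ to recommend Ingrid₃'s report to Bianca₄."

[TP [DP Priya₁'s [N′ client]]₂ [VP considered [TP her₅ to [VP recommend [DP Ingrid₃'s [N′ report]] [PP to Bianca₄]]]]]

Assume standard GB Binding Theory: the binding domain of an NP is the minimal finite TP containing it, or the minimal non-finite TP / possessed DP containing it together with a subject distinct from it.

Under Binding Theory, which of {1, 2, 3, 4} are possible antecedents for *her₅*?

{1}

*her* is a pronoun, so Principle B applies: it must be free in its binding domain.
Binding domain of *her₅*: the matrix TP, whose subject is [Priya₁'s client]₂.
*Priya₁* and the pronoun do not c-command one another → neither Principle B nor Principle C is at stake; coindexation permitted.
*[Priya₁'s client]₂* c-commands the pronoun within its binding domain → coindexation would violate Principle B.
*Ingrid₃*: the pronoun c-commands this R-expression → coindexation would violate Principle C on *Ingrid₃*.
*Bianca₄*: the pronoun c-commands this R-expression → coindexation would violate Principle C on *Bianca₄*.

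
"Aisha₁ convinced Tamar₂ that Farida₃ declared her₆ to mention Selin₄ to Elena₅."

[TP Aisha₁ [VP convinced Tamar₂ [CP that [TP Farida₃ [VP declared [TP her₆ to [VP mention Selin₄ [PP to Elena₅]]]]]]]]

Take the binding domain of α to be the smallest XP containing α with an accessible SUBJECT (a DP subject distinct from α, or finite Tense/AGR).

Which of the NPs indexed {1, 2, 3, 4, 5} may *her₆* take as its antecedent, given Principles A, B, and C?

{1, 2}

*her* is a pronoun, so Principle B applies: it must be free in its binding domain.
Binding domain of *her₆*: the embedded TP, whose subject is Farida₃.
*Aisha₁* c-commands the pronoun but from outside its binding domain, and is not c-commanded by it → coindexation permitted.
*Tamar₂* c-commands the pronoun but from outside its binding domain, and is not c-commanded by it → coindexation permitted.
*Farida₃* c-commands the pronoun within its binding domain → coindexation would violate Principle B.
*Selin₄*: the pronoun c-commands this R-expression → coindexation would violate Principle C on *Selin₄*.
*Elena₅*: the pronoun c-commands this R-expression → coindexation would violate Principle C on *Elena₅*.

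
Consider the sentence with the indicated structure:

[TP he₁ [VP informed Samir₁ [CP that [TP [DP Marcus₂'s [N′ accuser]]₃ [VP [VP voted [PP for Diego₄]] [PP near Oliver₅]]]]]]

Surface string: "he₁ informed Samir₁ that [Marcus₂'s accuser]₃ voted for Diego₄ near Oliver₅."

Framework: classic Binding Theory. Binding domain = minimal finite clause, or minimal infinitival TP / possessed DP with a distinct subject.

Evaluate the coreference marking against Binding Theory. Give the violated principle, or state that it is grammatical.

The two coindexed NPs are *he₁* and *Samir₁*.
*Samir₁* is an R-expression. Principle C requires it to be free everywhere.
*he₁* c-commands it and carries the same index.
The R-expression is bound → Principle C violation.

Principle C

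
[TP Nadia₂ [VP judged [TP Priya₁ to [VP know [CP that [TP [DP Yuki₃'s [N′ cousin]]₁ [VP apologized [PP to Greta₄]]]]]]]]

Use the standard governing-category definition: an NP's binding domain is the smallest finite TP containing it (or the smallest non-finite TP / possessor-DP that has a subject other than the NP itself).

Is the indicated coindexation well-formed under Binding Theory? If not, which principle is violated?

The two coindexed NPs are *[Yuki₃'s cousin]₁* and *Priya₁*.
*[Yuki₃'s cousin]₁* is an R-expression. Principle C requires it to be free everywhere.
*Priya₁* c-commands it and carries the same index.
The R-expression is bound → Principle C violation.

Principle C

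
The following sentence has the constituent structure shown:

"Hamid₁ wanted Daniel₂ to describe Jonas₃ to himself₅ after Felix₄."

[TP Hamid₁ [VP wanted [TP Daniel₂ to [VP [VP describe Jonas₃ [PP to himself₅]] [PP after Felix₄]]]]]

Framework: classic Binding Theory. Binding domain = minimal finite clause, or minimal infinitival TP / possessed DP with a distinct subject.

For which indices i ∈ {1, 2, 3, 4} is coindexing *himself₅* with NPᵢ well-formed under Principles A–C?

{2, 3}

*himself* is an anaphor, so Principle A applies: it must be bound in its binding domain.
Binding domain of *himself₅*: the embedded TP, whose subject is Daniel₂.
*Hamid₁* c-commands the anaphor but is outside its binding domain → cannot satisfy Principle A.
*Daniel₂* c-commands the anaphor within its binding domain → licit binder.
*Jonas₃* c-commands the anaphor within its binding domain → licit binder.
*Felix₄* does not c-command the anaphor → cannot bind it.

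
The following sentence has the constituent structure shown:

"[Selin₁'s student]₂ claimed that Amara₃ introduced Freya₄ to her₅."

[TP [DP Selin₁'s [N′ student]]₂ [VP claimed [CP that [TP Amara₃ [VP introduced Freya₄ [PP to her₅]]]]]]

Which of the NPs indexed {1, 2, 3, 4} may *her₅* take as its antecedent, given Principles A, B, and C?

{1, 2}

*her* is a pronoun, so Principle B applies: it must be free in its binding domain.
Binding domain of *her₅*: the embedded TP, whose subject is Amara₃.
*Selin₁* and the pronoun do not c-command one another → neither Principle B nor Principle C is at stake; coindexation permitted.
*[Selin₁'s student]₂* c-commands the pronoun but from outside its binding domain, and is not c-commanded by it → coindexation permitted.
*Amara₃* c-commands the pronoun within its binding domain → coindexation would violate Principle B.
*Freya₄* c-commands the pronoun within its binding domain → coindexation would violate Principle B.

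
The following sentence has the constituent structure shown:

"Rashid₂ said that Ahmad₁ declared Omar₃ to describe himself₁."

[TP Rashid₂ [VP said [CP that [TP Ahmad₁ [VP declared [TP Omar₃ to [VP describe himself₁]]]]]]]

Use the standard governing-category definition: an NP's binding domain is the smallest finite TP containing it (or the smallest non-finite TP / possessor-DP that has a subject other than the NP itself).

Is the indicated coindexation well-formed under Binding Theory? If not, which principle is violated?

Principle A

The two coindexed NPs are *Ahmad₁* and *himself₁*.
*himself₁* is an anaphor. Principle A requires it to be bound within its binding domain — the embedded TP, whose subject is Omar₃.
Within that domain it is c-commanded by *Omar₃*, which does not share its index.
*Ahmad₁* does c-command the anaphor, but from outside its binding domain.
The anaphor is unbound in its domain → Principle A violation.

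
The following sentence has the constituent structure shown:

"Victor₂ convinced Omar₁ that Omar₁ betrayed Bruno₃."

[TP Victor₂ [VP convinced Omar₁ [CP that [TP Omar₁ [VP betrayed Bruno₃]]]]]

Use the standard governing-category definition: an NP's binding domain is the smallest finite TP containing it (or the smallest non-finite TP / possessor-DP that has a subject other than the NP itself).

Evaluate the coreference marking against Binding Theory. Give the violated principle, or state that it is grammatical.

The two coindexed NPs are *Omar₁* (the lower occurrence) and *Omar₁* (the higher occurrence).
*Omar₁* (the lower occurrence) is an R-expression. Principle C requires it to be free everywhere.
*Omar₁* (the higher occurrence) c-commands it and carries the same index.
The R-expression is bound → Principle C violation.

Principle C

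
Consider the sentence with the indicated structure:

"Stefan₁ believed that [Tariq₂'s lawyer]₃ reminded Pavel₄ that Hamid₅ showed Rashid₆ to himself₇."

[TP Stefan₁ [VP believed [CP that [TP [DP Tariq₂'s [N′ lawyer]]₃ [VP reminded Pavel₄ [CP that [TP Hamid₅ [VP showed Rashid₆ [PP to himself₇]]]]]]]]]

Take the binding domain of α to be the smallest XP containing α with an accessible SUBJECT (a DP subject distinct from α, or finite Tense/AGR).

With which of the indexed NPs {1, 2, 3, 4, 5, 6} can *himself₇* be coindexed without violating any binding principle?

*himself* is an anaphor, so Principle A applies: it must be bound in its binding domain.
Binding domain of *himself₇*: the embedded TP, whose subject is Hamid₅.
*Stefan₁* c-commands the anaphor but is outside its binding domain → cannot satisfy Principle A.
*Tariq₂* does not c-command the anaphor → cannot bind it.
*[Tariq₂'s lawyer]₃* c-commands the anaphor but is outside its binding domain → cannot satisfy Principle A.
*Pavel₄* c-commands the anaphor but is outside its binding domain → cannot satisfy Principle A.
*Hamid₅* c-commands the anaphor within its binding domain → licit binder.
*Rashid₆* c-commands the anaphor within its binding domain → licit binder.

{5, 6}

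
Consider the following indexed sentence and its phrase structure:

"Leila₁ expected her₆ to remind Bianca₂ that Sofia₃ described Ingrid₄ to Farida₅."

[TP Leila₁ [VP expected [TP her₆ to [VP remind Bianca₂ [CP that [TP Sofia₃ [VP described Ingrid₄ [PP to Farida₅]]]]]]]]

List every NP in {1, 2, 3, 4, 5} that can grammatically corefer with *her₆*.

*her* is a pronoun, so Principle B applies: it must be free in its binding domain.
Binding domain of *her₆*: the matrix TP, whose subject is Leila₁.
*Leila₁* c-commands the pronoun within its binding domain → coindexation would violate Principle B.
*Bianca₂*: the pronoun c-commands this R-expression → coindexation would violate Principle C on *Bianca₂*.
*Sofia₃*: the pronoun c-commands this R-expression → coindexation would violate Principle C on *Sofia₃*.
*Ingrid₄*: the pronoun c-commands this R-expression → coindexation would violate Principle C on *Ingrid₄*.
*Farida₅*: the pronoun c-commands this R-expression → coindexation would violate Principle C on *Farida₅*.

none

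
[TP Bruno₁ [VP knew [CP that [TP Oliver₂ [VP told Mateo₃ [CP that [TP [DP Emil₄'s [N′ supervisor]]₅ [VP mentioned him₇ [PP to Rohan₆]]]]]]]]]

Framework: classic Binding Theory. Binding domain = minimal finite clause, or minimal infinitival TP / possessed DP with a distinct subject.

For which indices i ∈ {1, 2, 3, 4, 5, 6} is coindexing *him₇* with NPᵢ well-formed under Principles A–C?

*him* is a pronoun, so Principle B applies: it must be free in its binding domain.
Binding domain of *him₇*: the embedded TP, whose subject is [Emil₄'s supervisor]₅.
*Bruno₁* c-commands the pronoun but from outside its binding domain, and is not c-commanded by it → coindexation permitted.
*Oliver₂* c-commands the pronoun but from outside its binding domain, and is not c-commanded by it → coindexation permitted.
*Mateo₃* c-commands the pronoun but from outside its binding domain, and is not c-commanded by it → coindexation permitted.
*Emil₄* and the pronoun do not c-command one another → neither Principle B nor Principle C is at stake; coindexation permitted.
*[Emil₄'s supervisor]₅* c-commands the pronoun within its binding domain → coindexation would violate Principle B.
*Rohan₆*: the pronoun c-commands this R-expression → coindexation would violate Principle C on *Rohan₆*.

{1, 2, 3, 4}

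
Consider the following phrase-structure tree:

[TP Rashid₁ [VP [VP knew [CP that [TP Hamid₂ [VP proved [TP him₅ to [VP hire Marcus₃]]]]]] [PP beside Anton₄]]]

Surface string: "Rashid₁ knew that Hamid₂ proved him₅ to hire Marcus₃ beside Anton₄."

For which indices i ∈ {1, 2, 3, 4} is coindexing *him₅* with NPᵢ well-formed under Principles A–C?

{1, 4}

*him* is a pronoun, so Principle B applies: it must be free in its binding domain.
Binding domain of *him₅*: the embedded TP, whose subject is Hamid₂.
*Rashid₁* c-commands the pronoun but from outside its binding domain, and is not c-commanded by it → coindexation permitted.
*Hamid₂* c-commands the pronoun within its binding domain → coindexation would violate Principle B.
*Marcus₃*: the pronoun c-commands this R-expression → coindexation would violate Principle C on *Marcus₃*.
*Anton₄* and the pronoun do not c-command one another → neither Principle B nor Principle C is at stake; coindexation permitted.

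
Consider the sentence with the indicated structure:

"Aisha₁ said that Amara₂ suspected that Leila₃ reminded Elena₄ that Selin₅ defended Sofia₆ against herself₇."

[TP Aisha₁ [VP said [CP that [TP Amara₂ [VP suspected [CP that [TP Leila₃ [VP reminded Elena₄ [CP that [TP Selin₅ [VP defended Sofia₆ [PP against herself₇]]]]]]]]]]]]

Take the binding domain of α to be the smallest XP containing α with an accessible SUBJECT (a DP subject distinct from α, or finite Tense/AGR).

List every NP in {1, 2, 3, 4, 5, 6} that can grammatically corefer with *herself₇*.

{5, 6}

*herself* is an anaphor, so Principle A applies: it must be bound in its binding domain.
Binding domain of *herself₇*: the embedded TP, whose subject is Selin₅.
*Aisha₁* c-commands the anaphor but is outside its binding domain → cannot satisfy Principle A.
*Amara₂* c-commands the anaphor but is outside its binding domain → cannot satisfy Principle A.
*Leila₃* c-commands the anaphor but is outside its binding domain → cannot satisfy Principle A.
*Elena₄* c-commands the anaphor but is outside its binding domain → cannot satisfy Principle A.
*Selin₅* c-commands the anaphor within its binding domain → licit binder.
*Sofia₆* c-commands the anaphor within its binding domain → licit binder.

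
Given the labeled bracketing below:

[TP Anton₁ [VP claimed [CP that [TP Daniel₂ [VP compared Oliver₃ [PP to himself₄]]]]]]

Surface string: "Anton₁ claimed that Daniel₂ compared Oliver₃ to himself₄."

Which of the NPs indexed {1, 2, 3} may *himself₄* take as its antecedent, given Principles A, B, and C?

{2, 3}

*himself* is an anaphor, so Principle A applies: it must be bound in its binding domain.
Binding domain of *himself₄*: the embedded TP, whose subject is Daniel₂.
*Anton₁* c-commands the anaphor but is outside its binding domain → cannot satisfy Principle A.
*Daniel₂* c-commands the anaphor within its binding domain → licit binder.
*Oliver₃* c-commands the anaphor within its binding domain → licit binder.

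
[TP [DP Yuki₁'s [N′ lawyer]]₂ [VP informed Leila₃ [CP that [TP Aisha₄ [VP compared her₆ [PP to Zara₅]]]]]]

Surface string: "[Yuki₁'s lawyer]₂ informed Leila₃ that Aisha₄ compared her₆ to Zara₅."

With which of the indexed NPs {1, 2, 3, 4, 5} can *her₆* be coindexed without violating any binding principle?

*her* is a pronoun, so Principle B applies: it must be free in its binding domain.
Binding domain of *her₆*: the embedded TP, whose subject is Aisha₄.
*Yuki₁* and the pronoun do not c-command one another → neither Principle B nor Principle C is at stake; coindexation permitted.
*[Yuki₁'s lawyer]₂* c-commands the pronoun but from outside its binding domain, and is not c-commanded by it → coindexation permitted.
*Leila₃* c-commands the pronoun but from outside its binding domain, and is not c-commanded by it → coindexation permitted.
*Aisha₄* c-commands the pronoun within its binding domain → coindexation would violate Principle B.
*Zara₅*: the pronoun c-commands this R-expression → coindexation would violate Principle C on *Zara₅*.

{1, 2, 3}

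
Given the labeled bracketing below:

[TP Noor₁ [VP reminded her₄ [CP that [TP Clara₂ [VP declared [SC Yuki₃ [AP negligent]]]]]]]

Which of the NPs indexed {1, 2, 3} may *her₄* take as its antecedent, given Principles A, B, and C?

none

*her* is a pronoun, so Principle B applies: it must be free in its binding domain.
Binding domain of *her₄*: the matrix TP, whose subject is Noor₁.
*Noor₁* c-commands the pronoun within its binding domain → coindexation would violate Principle B.
*Clara₂*: the pronoun c-commands this R-expression → coindexation would violate Principle C on *Clara₂*.
*Yuki₃*: the pronoun c-commands this R-expression → coindexation would violate Principle C on *Yuki₃*.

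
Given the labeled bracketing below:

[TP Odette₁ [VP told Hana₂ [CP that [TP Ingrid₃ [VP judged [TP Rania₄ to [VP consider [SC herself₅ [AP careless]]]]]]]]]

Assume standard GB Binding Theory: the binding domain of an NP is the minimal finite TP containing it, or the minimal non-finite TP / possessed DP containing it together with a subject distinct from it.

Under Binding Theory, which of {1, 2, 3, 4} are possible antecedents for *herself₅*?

{4}

*herself* is an anaphor, so Principle A applies: it must be bound in its binding domain.
Binding domain of *herself₅*: the embedded TP, whose subject is Rania₄.
*Odette₁* c-commands the anaphor but is outside its binding domain → cannot satisfy Principle A.
*Hana₂* c-commands the anaphor but is outside its binding domain → cannot satisfy Principle A.
*Ingrid₃* c-commands the anaphor but is outside its binding domain → cannot satisfy Principle A.
*Rania₄* c-commands the anaphor within its binding domain → licit binder.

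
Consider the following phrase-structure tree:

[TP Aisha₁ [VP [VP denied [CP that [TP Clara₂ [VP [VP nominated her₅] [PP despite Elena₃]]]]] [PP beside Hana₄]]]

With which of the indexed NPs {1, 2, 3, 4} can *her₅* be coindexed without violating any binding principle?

*her* is a pronoun, so Principle B applies: it must be free in its binding domain.
Binding domain of *her₅*: the embedded TP, whose subject is Clara₂.
*Aisha₁* c-commands the pronoun but from outside its binding domain, and is not c-commanded by it → coindexation permitted.
*Clara₂* c-commands the pronoun within its binding domain → coindexation would violate Principle B.
*Elena₃* and the pronoun do not c-command one another → neither Principle B nor Principle C is at stake; coindexation permitted.
*Hana₄* and the pronoun do not c-command one another → neither Principle B nor Principle C is at stake; coindexation permitted.

{1, 3, 4}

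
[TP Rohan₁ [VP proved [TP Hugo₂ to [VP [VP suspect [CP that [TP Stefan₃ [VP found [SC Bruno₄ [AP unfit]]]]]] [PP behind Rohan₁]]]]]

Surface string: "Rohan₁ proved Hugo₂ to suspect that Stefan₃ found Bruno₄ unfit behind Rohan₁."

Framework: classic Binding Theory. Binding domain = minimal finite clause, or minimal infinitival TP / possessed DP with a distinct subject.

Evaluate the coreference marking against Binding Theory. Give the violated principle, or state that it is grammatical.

Principle C

The two coindexed NPs are *Rohan₁* (the lower occurrence) and *Rohan₁* (the higher occurrence).
*Rohan₁* (the lower occurrence) is an R-expression. Principle C requires it to be free everywhere.
*Rohan₁* (the higher occurrence) c-commands it and carries the same index.
The R-expression is bound → Principle C violation.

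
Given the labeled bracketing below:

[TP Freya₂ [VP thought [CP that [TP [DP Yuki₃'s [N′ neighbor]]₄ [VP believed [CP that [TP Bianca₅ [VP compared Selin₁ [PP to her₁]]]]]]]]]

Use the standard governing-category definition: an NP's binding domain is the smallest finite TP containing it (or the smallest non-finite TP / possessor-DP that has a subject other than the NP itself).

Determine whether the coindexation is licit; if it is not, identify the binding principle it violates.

Principle B

The two coindexed NPs are *Selin₁* and *her₁*.
*her₁* is a pronoun. Its binding domain is the embedded TP, whose subject is Bianca₅.
*Selin₁* c-commands it within that domain and carries the same index.
The pronoun is locally bound → Principle B violation.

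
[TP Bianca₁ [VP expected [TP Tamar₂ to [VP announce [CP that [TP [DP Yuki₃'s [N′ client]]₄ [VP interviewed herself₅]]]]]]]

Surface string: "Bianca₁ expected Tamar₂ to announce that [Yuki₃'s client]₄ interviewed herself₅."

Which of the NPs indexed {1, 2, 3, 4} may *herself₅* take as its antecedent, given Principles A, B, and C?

{4}

*herself* is an anaphor, so Principle A applies: it must be bound in its binding domain.
Binding domain of *herself₅*: the embedded TP, whose subject is [Yuki₃'s client]₄.
*Bianca₁* c-commands the anaphor but is outside its binding domain → cannot satisfy Principle A.
*Tamar₂* c-commands the anaphor but is outside its binding domain → cannot satisfy Principle A.
*Yuki₃* does not c-command the anaphor → cannot bind it.
*[Yuki₃'s client]₄* c-commands the anaphor within its binding domain → licit binder.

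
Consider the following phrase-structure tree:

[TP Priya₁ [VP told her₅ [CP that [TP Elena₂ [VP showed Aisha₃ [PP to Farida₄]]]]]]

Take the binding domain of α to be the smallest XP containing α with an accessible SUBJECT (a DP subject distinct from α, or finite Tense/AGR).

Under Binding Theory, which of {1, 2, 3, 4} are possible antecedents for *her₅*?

none

*her* is a pronoun, so Principle B applies: it must be free in its binding domain.
Binding domain of *her₅*: the matrix TP, whose subject is Priya₁.
*Priya₁* c-commands the pronoun within its binding domain → coindexation would violate Principle B.
*Elena₂*: the pronoun c-commands this R-expression → coindexation would violate Principle C on *Elena₂*.
*Aisha₃*: the pronoun c-commands this R-expression → coindexation would violate Principle C on *Aisha₃*.
*Farida₄*: the pronoun c-commands this R-expression → coindexation would violate Principle C on *Farida₄*.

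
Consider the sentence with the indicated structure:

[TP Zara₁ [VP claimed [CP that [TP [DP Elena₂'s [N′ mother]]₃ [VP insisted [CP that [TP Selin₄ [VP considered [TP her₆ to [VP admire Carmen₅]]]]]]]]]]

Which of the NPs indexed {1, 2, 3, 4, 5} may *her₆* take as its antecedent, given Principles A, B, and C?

*her* is a pronoun, so Principle B applies: it must be free in its binding domain.
Binding domain of *her₆*: the embedded TP, whose subject is Selin₄.
*Zara₁* c-commands the pronoun but from outside its binding domain, and is not c-commanded by it → coindexation permitted.
*Elena₂* and the pronoun do not c-command one another → neither Principle B nor Principle C is at stake; coindexation permitted.
*[Elena₂'s mother]₃* c-commands the pronoun but from outside its binding domain, and is not c-commanded by it → coindexation permitted.
*Selin₄* c-commands the pronoun within its binding domain → coindexation would violate Principle B.
*Carmen₅*: the pronoun c-commands this R-expression → coindexation would violate Principle C on *Carmen₅*.

{1, 2, 3}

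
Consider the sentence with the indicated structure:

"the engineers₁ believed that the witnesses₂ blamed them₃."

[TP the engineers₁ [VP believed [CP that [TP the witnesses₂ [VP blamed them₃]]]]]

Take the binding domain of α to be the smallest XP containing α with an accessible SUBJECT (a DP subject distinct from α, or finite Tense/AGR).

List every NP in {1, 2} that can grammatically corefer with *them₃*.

*them* is a pronoun, so Principle B applies: it must be free in its binding domain.
Binding domain of *them₃*: the embedded TP, whose subject is the witnesses₂.
*the engineers₁* c-commands the pronoun but from outside its binding domain, and is not c-commanded by it → coindexation permitted.
*the witnesses₂* c-commands the pronoun within its binding domain → coindexation would violate Principle B.

{1}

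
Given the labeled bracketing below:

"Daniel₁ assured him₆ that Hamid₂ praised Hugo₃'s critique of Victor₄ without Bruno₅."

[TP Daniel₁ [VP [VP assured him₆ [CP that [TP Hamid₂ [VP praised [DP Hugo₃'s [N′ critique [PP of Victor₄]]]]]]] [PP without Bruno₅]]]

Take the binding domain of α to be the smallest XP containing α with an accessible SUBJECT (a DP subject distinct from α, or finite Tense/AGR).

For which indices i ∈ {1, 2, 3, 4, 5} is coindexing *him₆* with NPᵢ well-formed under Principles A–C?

{5}

*him* is a pronoun, so Principle B applies: it must be free in its binding domain.
Binding domain of *him₆*: the matrix TP, whose subject is Daniel₁.
*Daniel₁* c-commands the pronoun within its binding domain → coindexation would violate Principle B.
*Hamid₂*: the pronoun c-commands this R-expression → coindexation would violate Principle C on *Hamid₂*.
*Hugo₃*: the pronoun c-commands this R-expression → coindexation would violate Principle C on *Hugo₃*.
*Victor₄*: the pronoun c-commands this R-expression → coindexation would violate Principle C on *Victor₄*.
*Bruno₅* and the pronoun do not c-command one another → neither Principle B nor Principle C is at stake; coindexation permitted.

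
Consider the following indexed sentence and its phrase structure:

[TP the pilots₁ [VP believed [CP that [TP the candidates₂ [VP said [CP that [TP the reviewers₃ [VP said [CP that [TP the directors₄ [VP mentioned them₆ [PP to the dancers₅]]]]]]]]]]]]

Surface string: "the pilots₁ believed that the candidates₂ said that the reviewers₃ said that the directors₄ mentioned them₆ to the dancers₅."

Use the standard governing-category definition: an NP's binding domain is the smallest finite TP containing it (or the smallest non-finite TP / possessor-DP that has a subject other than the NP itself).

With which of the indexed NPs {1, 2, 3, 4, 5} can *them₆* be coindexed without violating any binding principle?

{1, 2, 3}

*them* is a pronoun, so Principle B applies: it must be free in its binding domain.
Binding domain of *them₆*: the embedded TP, whose subject is the directors₄.
*the pilots₁* c-commands the pronoun but from outside its binding domain, and is not c-commanded by it → coindexation permitted.
*the candidates₂* c-commands the pronoun but from outside its binding domain, and is not c-commanded by it → coindexation permitted.
*the reviewers₃* c-commands the pronoun but from outside its binding domain, and is not c-commanded by it → coindexation permitted.
*the directors₄* c-commands the pronoun within its binding domain → coindexation would violate Principle B.
*the dancers₅*: the pronoun c-commands this R-expression → coindexation would violate Principle C on *the dancers₅*.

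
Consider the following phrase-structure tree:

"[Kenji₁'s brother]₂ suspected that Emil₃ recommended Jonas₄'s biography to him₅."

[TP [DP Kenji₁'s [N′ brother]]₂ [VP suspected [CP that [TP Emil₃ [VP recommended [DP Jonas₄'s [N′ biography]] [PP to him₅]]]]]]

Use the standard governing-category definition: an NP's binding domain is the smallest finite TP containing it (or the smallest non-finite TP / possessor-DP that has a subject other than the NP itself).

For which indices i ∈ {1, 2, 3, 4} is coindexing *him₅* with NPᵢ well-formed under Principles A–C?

{1, 2, 4}

*him* is a pronoun, so Principle B applies: it must be free in its binding domain.
Binding domain of *him₅*: the embedded TP, whose subject is Emil₃.
*Kenji₁* and the pronoun do not c-command one another → neither Principle B nor Principle C is at stake; coindexation permitted.
*[Kenji₁'s brother]₂* c-commands the pronoun but from outside its binding domain, and is not c-commanded by it → coindexation permitted.
*Emil₃* c-commands the pronoun within its binding domain → coindexation would violate Principle B.
*Jonas₄* and the pronoun do not c-command one another → neither Principle B nor Principle C is at stake; coindexation permitted.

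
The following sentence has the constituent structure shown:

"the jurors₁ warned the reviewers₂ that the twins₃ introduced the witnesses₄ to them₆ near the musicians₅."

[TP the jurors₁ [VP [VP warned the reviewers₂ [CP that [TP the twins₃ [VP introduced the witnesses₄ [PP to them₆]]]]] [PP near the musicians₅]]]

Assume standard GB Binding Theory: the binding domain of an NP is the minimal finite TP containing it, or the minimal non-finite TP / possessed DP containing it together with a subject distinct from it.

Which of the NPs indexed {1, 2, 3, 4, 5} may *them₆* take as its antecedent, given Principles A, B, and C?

*them* is a pronoun, so Principle B applies: it must be free in its binding domain.
Binding domain of *them₆*: the embedded TP, whose subject is the twins₃.
*the jurors₁* c-commands the pronoun but from outside its binding domain, and is not c-commanded by it → coindexation permitted.
*the reviewers₂* c-commands the pronoun but from outside its binding domain, and is not c-commanded by it → coindexation permitted.
*the twins₃* c-commands the pronoun within its binding domain → coindexation would violate Principle B.
*the witnesses₄* c-commands the pronoun within its binding domain → coindexation would violate Principle B.
*the musicians₅* and the pronoun do not c-command one another → neither Principle B nor Principle C is at stake; coindexation permitted.

{1, 2, 5}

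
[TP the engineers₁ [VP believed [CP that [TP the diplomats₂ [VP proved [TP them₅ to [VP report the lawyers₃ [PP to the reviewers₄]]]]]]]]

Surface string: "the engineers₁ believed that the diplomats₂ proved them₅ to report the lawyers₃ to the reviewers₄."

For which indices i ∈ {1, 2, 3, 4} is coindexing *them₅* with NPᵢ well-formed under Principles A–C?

*them* is a pronoun, so Principle B applies: it must be free in its binding domain.
Binding domain of *them₅*: the embedded TP, whose subject is the diplomats₂.
*the engineers₁* c-commands the pronoun but from outside its binding domain, and is not c-commanded by it → coindexation permitted.
*the diplomats₂* c-commands the pronoun within its binding domain → coindexation would violate Principle B.
*the lawyers₃*: the pronoun c-commands this R-expression → coindexation would violate Principle C on *the lawyers₃*.
*the reviewers₄*: the pronoun c-commands this R-expression → coindexation would violate Principle C on *the reviewers₄*.

{1}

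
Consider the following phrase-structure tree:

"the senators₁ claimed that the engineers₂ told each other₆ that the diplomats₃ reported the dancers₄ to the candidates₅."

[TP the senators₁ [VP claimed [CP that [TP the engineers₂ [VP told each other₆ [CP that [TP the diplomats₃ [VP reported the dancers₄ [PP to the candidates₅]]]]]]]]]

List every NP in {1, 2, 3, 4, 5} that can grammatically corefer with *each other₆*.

*each other* is an anaphor, so Principle A applies: it must be bound in its binding domain.
Binding domain of *each other₆*: the embedded TP, whose subject is the engineers₂.
*the senators₁* c-commands the anaphor but is outside its binding domain → cannot satisfy Principle A.
*the engineers₂* c-commands the anaphor within its binding domain → licit binder.
*the diplomats₃* does not c-command the anaphor → cannot bind it.
*the dancers₄* does not c-command the anaphor → cannot bind it.
*the candidates₅* does not c-command the anaphor → cannot bind it.

{2}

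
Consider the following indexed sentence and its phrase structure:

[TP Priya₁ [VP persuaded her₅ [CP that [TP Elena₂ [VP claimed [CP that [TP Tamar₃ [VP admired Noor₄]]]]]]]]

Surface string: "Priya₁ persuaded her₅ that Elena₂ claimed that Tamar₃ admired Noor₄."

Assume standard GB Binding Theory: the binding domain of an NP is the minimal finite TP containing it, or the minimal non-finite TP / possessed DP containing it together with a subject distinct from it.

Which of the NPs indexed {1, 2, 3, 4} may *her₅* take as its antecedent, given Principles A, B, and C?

*her* is a pronoun, so Principle B applies: it must be free in its binding domain.
Binding domain of *her₅*: the matrix TP, whose subject is Priya₁.
*Priya₁* c-commands the pronoun within its binding domain → coindexation would violate Principle B.
*Elena₂*: the pronoun c-commands this R-expression → coindexation would violate Principle C on *Elena₂*.
*Tamar₃*: the pronoun c-commands this R-expression → coindexation would violate Principle C on *Tamar₃*.
*Noor₄*: the pronoun c-commands this R-expression → coindexation would violate Principle C on *Noor₄*.

none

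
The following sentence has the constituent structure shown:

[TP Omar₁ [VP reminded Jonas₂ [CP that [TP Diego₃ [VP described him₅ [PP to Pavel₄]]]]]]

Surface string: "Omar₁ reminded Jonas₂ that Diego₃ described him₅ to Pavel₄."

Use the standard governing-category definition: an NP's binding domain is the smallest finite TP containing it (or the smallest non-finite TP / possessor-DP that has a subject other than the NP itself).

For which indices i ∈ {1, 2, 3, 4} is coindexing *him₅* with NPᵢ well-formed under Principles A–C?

{1, 2}

*him* is a pronoun, so Principle B applies: it must be free in its binding domain.
Binding domain of *him₅*: the embedded TP, whose subject is Diego₃.
*Omar₁* c-commands the pronoun but from outside its binding domain, and is not c-commanded by it → coindexation permitted.
*Jonas₂* c-commands the pronoun but from outside its binding domain, and is not c-commanded by it → coindexation permitted.
*Diego₃* c-commands the pronoun within its binding domain → coindexation would violate Principle B.
*Pavel₄*: the pronoun c-commands this R-expression → coindexation would violate Principle C on *Pavel₄*.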